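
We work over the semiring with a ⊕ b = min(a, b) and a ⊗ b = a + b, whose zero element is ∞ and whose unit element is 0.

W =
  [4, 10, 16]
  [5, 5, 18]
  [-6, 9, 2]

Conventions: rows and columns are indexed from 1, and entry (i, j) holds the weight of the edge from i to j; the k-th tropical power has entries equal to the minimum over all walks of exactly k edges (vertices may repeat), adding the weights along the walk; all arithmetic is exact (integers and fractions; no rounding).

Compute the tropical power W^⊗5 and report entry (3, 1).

W^⊗2:
  [8, 14, 18]
  [9, 10, 20]
  [-4, 4, 4]
W^⊗3:
  [12, 18, 20]
  [13, 15, 22]
  [-2, 6, 6]
W^⊗4:
  [14, 22, 22]
  [16, 20, 24]
  [0, 8, 8]
W^⊗5:
  [16, 24, 24]
  [18, 25, 26]
  [2, 10, 10]
Key observation: the optimum is the walk 3->3->3->3->3->1, with weight 2 + 2 + 2 + 2 + (-6) = 2.
Optimal value attained by: walk 3->3->3->3->3->1.
Answer: (W^⊗5)[3][1] = 2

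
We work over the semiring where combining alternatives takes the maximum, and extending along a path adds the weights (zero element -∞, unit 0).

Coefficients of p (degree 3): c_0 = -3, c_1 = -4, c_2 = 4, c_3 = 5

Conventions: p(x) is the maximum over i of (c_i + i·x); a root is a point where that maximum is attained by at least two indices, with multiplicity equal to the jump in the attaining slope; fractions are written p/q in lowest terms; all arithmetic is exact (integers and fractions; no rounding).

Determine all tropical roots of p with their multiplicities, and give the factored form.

hull edge (i=0, c=-3) to (i=2, c=4): slope 7/2, span 2
hull edge (i=2, c=4) to (i=3, c=5): slope 1, span 1
Factored form: p(x) = 5 ⊗ (x ⊕ (-7/2)) ⊗ (x ⊕ (-7/2)) ⊗ (x ⊕ (-1))
Answer: roots = -7/2 (mult 2), -1 (mult 1)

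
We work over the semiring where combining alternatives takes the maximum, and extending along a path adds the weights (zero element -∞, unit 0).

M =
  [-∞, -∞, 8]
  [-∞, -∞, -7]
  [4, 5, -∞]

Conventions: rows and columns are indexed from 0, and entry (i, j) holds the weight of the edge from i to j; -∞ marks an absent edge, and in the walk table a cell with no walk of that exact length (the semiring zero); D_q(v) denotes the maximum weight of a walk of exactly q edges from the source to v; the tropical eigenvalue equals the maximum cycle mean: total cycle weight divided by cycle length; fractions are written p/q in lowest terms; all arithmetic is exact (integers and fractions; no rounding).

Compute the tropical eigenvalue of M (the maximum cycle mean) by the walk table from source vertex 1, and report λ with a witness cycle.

q=0: [-∞, 0, -∞]
q=1: [-∞, -∞, -7]
q=2: [-3, -2, -∞]
q=3: [-∞, -∞, 5]
Optimal cycle mean attained by: cycle 0->2->0, total 8 + 4, length 2.
Answer: λ = 6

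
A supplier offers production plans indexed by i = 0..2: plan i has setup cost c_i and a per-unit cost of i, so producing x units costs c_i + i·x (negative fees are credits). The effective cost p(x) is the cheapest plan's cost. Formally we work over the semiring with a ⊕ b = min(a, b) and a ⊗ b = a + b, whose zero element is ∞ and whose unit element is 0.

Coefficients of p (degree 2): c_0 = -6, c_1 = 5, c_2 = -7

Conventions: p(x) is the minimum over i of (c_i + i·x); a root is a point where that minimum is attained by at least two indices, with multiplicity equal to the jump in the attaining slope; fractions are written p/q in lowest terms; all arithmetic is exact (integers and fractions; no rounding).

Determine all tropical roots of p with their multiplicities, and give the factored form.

hull edge (i=0, c=-6) to (i=2, c=-7): slope -1/2, span 2
Factored form: p(x) = -7 ⊗ (x ⊕ 1/2) ⊗ (x ⊕ 1/2)
Answer: roots = 1/2 (mult 2)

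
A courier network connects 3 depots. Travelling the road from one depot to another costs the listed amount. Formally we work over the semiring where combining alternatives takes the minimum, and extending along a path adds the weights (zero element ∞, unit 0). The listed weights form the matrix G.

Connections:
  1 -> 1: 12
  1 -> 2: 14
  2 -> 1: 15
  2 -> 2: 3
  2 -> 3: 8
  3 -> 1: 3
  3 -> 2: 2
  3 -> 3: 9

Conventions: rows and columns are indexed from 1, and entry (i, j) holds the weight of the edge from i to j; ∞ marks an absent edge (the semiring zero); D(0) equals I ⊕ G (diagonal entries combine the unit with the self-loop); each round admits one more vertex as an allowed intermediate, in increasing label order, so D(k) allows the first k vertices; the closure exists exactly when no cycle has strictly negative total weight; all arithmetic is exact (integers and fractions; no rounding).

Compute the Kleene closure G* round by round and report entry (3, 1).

D(0):
  [0, 14, ∞]
  [15, 0, 8]
  [3, 2, 0]
D(1):
  [0, 14, ∞]
  [15, 0, 8]
  [3, 2, 0]
D(2):
  [0, 14, 22]
  [15, 0, 8]
  [3, 2, 0]
D(3):
  [0, 14, 22]
  [11, 0, 8]
  [3, 2, 0]
Answer: G*[3][1] = 3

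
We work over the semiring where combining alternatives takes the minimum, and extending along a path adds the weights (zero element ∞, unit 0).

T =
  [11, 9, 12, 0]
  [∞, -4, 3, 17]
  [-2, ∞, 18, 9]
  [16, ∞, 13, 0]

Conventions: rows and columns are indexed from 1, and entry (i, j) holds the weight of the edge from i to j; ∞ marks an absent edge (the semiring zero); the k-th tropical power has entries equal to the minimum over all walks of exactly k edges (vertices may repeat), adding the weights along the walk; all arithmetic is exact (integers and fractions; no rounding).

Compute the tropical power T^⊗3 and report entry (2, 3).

T^⊗2:
  [10, 5, 12, 0]
  [1, -8, -1, 12]
  [9, 7, 10, -2]
  [11, 25, 13, 0]
T^⊗3:
  [10, 1, 8, 0]
  [-3, -12, -5, 1]
  [8, 3, 10, -2]
  [11, 20, 13, 0]
Key observation: the optimum is the walk 2->2->2->3, with weight (-4) + (-4) + 3 = -5.
Optimal value attained by: walk 2->2->2->3.
Answer: (T^⊗3)[2][3] = -5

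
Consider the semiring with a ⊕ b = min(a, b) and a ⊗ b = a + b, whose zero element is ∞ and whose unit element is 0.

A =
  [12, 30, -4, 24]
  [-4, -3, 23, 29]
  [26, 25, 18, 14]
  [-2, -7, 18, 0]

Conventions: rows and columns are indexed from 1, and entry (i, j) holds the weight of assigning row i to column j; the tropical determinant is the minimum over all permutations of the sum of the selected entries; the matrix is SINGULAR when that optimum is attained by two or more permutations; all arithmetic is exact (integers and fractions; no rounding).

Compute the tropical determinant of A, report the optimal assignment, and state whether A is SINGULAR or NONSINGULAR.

σ = (1, 2, 3, 4): 12 + (-3) + 18 + 0 = 27
σ = (1, 2, 4, 3): 12 + (-3) + 14 + 18 = 41
σ = (1, 3, 2, 4): 12 + 23 + 25 + 0 = 60
σ = (1, 3, 4, 2): 12 + 23 + 14 + (-7) = 42
σ = (1, 4, 2, 3): 12 + 29 + 25 + 18 = 84
σ = (1, 4, 3, 2): 12 + 29 + 18 + (-7) = 52
σ = (2, 1, 3, 4): 30 + (-4) + 18 + 0 = 44
σ = (2, 1, 4, 3): 30 + (-4) + 14 + 18 = 58
σ = (2, 3, 1, 4): 30 + 23 + 26 + 0 = 79
σ = (2, 3, 4, 1): 30 + 23 + 14 + (-2) = 65
σ = (2, 4, 1, 3): 30 + 29 + 26 + 18 = 103
σ = (2, 4, 3, 1): 30 + 29 + 18 + (-2) = 75
σ = (3, 1, 2, 4): (-4) + (-4) + 25 + 0 = 17
σ = (3, 1, 4, 2): (-4) + (-4) + 14 + (-7) = -1
σ = (3, 2, 1, 4): (-4) + (-3) + 26 + 0 = 19
σ = (3, 2, 4, 1): (-4) + (-3) + 14 + (-2) = 5
σ = (3, 4, 1, 2): (-4) + 29 + 26 + (-7) = 44
σ = (3, 4, 2, 1): (-4) + 29 + 25 + (-2) = 48
σ = (4, 1, 2, 3): 24 + (-4) + 25 + 18 = 63
σ = (4, 1, 3, 2): 24 + (-4) + 18 + (-7) = 31
σ = (4, 2, 1, 3): 24 + (-3) + 26 + 18 = 65
σ = (4, 2, 3, 1): 24 + (-3) + 18 + (-2) = 37
σ = (4, 3, 1, 2): 24 + 23 + 26 + (-7) = 66
σ = (4, 3, 2, 1): 24 + 23 + 25 + (-2) = 70
Optimal value attained by: σ = (3, 1, 4, 2).
Answer: det⊕(A) = -1; verdict: NONSINGULAR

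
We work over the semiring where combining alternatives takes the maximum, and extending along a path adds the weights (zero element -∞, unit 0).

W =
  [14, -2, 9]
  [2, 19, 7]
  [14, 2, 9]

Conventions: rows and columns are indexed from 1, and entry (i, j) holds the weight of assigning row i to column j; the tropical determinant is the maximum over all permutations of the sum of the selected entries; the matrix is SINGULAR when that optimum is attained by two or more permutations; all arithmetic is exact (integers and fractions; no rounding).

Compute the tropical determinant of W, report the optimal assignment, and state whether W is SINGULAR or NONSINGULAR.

σ = (1, 2, 3): 14 + 19 + 9 = 42
σ = (1, 3, 2): 14 + 7 + 2 = 23
σ = (2, 1, 3): (-2) + 2 + 9 = 9
σ = (2, 3, 1): (-2) + 7 + 14 = 19
σ = (3, 1, 2): 9 + 2 + 2 = 13
σ = (3, 2, 1): 9 + 19 + 14 = 42
Optimal value attained by: σ = (1, 2, 3).
Answer: det⊕(W) = 42; verdict: SINGULAR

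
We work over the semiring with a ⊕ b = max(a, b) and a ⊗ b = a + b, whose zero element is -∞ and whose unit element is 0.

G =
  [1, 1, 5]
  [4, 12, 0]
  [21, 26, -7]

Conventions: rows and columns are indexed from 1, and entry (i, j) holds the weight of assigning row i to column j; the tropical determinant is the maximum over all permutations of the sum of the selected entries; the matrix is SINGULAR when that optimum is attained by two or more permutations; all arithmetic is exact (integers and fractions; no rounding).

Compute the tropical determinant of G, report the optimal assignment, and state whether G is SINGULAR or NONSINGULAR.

σ = (1, 2, 3): 1 + 12 + (-7) = 6
σ = (1, 3, 2): 1 + 0 + 26 = 27
σ = (2, 1, 3): 1 + 4 + (-7) = -2
σ = (2, 3, 1): 1 + 0 + 21 = 22
σ = (3, 1, 2): 5 + 4 + 26 = 35
σ = (3, 2, 1): 5 + 12 + 21 = 38
Optimal value attained by: σ = (3, 2, 1).
Answer: det⊕(G) = 38; verdict: NONSINGULAR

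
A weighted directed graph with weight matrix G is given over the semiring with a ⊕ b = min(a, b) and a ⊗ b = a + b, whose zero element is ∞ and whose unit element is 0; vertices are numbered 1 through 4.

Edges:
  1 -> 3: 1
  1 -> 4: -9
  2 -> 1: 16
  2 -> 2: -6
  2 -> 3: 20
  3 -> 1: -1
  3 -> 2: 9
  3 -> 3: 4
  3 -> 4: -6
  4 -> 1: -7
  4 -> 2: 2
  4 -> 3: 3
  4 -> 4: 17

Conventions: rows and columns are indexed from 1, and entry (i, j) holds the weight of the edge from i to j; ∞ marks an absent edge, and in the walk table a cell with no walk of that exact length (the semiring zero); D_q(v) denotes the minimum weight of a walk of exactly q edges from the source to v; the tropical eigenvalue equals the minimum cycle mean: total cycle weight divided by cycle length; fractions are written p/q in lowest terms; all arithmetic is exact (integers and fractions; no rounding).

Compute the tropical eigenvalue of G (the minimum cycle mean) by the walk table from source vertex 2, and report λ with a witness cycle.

q=0: [∞, 0, ∞, ∞]
q=1: [16, -6, 20, ∞]
q=2: [10, -12, 14, 7]
q=3: [0, -18, 8, 1]
q=4: [-6, -24, 1, -9]
Optimal cycle mean attained by: cycle 1->4->1, total (-9) + (-7), length 2.
Answer: λ = -8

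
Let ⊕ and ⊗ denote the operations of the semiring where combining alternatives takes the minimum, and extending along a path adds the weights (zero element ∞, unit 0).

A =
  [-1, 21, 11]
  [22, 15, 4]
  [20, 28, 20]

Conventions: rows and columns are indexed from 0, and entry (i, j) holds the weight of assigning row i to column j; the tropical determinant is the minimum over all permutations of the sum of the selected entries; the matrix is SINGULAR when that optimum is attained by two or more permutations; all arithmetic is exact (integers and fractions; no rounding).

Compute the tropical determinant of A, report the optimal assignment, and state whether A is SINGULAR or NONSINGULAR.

σ = (0, 1, 2): (-1) + 15 + 20 = 34
σ = (0, 2, 1): (-1) + 4 + 28 = 31
σ = (1, 0, 2): 21 + 22 + 20 = 63
σ = (1, 2, 0): 21 + 4 + 20 = 45
σ = (2, 0, 1): 11 + 22 + 28 = 61
σ = (2, 1, 0): 11 + 15 + 20 = 46
Optimal value attained by: σ = (0, 2, 1).
Answer: det⊕(A) = 31; verdict: NONSINGULAR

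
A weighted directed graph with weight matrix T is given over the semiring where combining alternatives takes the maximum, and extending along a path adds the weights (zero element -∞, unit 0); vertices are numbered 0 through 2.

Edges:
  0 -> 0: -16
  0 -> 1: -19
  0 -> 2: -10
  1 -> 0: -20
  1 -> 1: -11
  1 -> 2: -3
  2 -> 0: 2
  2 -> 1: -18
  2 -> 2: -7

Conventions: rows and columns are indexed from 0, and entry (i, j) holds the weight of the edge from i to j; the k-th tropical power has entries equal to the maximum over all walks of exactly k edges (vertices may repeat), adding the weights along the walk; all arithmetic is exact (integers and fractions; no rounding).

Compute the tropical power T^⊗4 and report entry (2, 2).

T^⊗2:
  [-8, -28, -17]
  [-1, -21, -10]
  [-5, -17, -8]
T^⊗3:
  [-15, -27, -18]
  [-8, -20, -11]
  [-6, -24, -15]
T^⊗4:
  [-16, -34, -25]
  [-9, -27, -18]
  [-13, -25, -16]
Key observation: the optimum is the walk 2->0->2->0->2, with weight 2 + (-10) + 2 + (-10) = -16.
Optimal value attained by: walk 2->0->2->0->2.
Answer: (T^⊗4)[2][2] = -16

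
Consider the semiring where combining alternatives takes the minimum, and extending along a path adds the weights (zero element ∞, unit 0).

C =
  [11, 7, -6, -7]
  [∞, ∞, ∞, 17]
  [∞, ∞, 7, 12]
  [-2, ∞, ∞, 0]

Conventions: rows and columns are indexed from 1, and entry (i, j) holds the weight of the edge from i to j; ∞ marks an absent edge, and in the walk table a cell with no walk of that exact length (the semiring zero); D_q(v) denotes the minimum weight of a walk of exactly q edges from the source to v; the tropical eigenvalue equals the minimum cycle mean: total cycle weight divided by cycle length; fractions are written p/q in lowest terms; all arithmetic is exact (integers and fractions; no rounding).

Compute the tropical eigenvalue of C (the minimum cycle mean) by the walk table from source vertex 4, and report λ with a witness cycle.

q=0: [∞, ∞, ∞, 0]
q=1: [-2, ∞, ∞, 0]
q=2: [-2, 5, -8, -9]
q=3: [-11, 5, -8, -9]
q=4: [-11, -4, -17, -18]
Optimal cycle mean attained by: cycle 1->4->1, total (-7) + (-2), length 2.
Answer: λ = -9/2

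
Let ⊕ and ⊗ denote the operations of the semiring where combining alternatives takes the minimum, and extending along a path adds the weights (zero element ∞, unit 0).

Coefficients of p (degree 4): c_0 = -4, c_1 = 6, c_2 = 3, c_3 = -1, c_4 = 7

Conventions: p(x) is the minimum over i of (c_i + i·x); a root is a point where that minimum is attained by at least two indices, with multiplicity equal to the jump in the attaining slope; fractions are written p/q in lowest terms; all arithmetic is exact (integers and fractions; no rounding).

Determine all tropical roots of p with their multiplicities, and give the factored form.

hull edge (i=0, c=-4) to (i=3, c=-1): slope 1, span 3
hull edge (i=3, c=-1) to (i=4, c=7): slope 8, span 1
Factored form: p(x) = 7 ⊗ (x ⊕ (-8)) ⊗ (x ⊕ (-1)) ⊗ (x ⊕ (-1)) ⊗ (x ⊕ (-1))
Answer: roots = -8 (mult 1), -1 (mult 3)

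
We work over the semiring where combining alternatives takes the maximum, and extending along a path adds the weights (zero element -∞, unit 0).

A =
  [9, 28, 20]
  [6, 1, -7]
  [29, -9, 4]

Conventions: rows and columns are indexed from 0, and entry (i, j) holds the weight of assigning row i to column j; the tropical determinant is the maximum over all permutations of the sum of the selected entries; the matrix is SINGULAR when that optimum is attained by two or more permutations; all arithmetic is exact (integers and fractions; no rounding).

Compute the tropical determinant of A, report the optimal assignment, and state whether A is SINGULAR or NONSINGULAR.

σ = (0, 1, 2): 9 + 1 + 4 = 14
σ = (0, 2, 1): 9 + (-7) + (-9) = -7
σ = (1, 0, 2): 28 + 6 + 4 = 38
σ = (1, 2, 0): 28 + (-7) + 29 = 50
σ = (2, 0, 1): 20 + 6 + (-9) = 17
σ = (2, 1, 0): 20 + 1 + 29 = 50
Optimal value attained by: σ = (1, 2, 0).
Answer: det⊕(A) = 50; verdict: SINGULAR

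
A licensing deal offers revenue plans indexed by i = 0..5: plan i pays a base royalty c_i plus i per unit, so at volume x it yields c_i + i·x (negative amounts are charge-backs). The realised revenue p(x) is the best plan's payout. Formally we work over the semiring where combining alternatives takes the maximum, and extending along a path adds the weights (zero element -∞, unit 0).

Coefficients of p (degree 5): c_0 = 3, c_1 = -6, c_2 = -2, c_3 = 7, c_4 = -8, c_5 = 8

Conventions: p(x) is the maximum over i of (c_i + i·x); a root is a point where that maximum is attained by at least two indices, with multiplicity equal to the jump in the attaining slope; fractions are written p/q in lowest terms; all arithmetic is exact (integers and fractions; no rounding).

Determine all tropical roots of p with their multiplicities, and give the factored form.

hull edge (i=0, c=3) to (i=3, c=7): slope 4/3, span 3
hull edge (i=3, c=7) to (i=5, c=8): slope 1/2, span 2
Factored form: p(x) = 8 ⊗ (x ⊕ (-4/3)) ⊗ (x ⊕ (-4/3)) ⊗ (x ⊕ (-4/3)) ⊗ (x ⊕ (-1/2)) ⊗ (x ⊕ (-1/2))
Answer: roots = -4/3 (mult 3), -1/2 (mult 2)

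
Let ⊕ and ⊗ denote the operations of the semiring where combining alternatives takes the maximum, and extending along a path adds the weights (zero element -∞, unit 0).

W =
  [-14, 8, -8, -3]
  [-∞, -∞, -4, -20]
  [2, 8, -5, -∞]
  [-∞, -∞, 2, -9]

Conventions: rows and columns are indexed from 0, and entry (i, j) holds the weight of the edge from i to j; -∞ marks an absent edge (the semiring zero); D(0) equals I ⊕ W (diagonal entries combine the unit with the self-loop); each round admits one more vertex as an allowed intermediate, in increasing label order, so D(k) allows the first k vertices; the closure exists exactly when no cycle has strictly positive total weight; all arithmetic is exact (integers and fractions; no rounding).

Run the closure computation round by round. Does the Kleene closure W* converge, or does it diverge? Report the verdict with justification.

D(0):
  [0, 8, -8, -3]
  [-∞, 0, -4, -20]
  [2, 8, 0, -∞]
  [-∞, -∞, 2, 0]
D(1):
  [0, 8, -8, -3]
  [-∞, 0, -4, -20]
  [2, 10, 0, -1]
  [-∞, -∞, 2, 0]
Detection: at round 2, diagonal entry (2, 2) turns strictly positive.
Key observation: the cycle 2->0->1->2 has total weight 2 + 8 + (-4), which is strictly positive.
Answer: DIVERGES — positive cycle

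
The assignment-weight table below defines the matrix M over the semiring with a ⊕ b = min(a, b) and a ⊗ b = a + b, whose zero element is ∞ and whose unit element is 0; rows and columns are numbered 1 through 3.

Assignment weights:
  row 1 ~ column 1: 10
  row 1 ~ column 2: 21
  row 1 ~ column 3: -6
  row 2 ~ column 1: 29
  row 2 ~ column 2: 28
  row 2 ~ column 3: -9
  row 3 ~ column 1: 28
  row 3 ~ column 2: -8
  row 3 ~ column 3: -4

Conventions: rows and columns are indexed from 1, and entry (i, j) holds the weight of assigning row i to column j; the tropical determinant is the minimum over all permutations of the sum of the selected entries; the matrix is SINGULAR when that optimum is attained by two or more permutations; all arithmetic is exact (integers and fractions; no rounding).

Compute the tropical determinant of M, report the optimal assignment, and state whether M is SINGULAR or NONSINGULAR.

σ = (1, 2, 3): 10 + 28 + (-4) = 34
σ = (1, 3, 2): 10 + (-9) + (-8) = -7
σ = (2, 1, 3): 21 + 29 + (-4) = 46
σ = (2, 3, 1): 21 + (-9) + 28 = 40
σ = (3, 1, 2): (-6) + 29 + (-8) = 15
σ = (3, 2, 1): (-6) + 28 + 28 = 50
Optimal value attained by: σ = (1, 3, 2).
Answer: det⊕(M) = -7; verdict: NONSINGULAR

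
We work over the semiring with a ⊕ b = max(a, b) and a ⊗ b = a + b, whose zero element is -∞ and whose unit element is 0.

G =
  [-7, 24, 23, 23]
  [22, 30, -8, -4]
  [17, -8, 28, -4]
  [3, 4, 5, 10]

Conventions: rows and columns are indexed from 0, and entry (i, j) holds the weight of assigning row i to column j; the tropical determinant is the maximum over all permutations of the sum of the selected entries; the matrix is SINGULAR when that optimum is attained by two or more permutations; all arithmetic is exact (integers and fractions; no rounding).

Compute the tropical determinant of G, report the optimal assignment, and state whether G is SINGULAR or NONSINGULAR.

σ = (0, 1, 2, 3): (-7) + 30 + 28 + 10 = 61
σ = (0, 1, 3, 2): (-7) + 30 + (-4) + 5 = 24
σ = (0, 2, 1, 3): (-7) + (-8) + (-8) + 10 = -13
σ = (0, 2, 3, 1): (-7) + (-8) + (-4) + 4 = -15
σ = (0, 3, 1, 2): (-7) + (-4) + (-8) + 5 = -14
σ = (0, 3, 2, 1): (-7) + (-4) + 28 + 4 = 21
σ = (1, 0, 2, 3): 24 + 22 + 28 + 10 = 84
σ = (1, 0, 3, 2): 24 + 22 + (-4) + 5 = 47
σ = (1, 2, 0, 3): 24 + (-8) + 17 + 10 = 43
σ = (1, 2, 3, 0): 24 + (-8) + (-4) + 3 = 15
σ = (1, 3, 0, 2): 24 + (-4) + 17 + 5 = 42
σ = (1, 3, 2, 0): 24 + (-4) + 28 + 3 = 51
σ = (2, 0, 1, 3): 23 + 22 + (-8) + 10 = 47
σ = (2, 0, 3, 1): 23 + 22 + (-4) + 4 = 45
σ = (2, 1, 0, 3): 23 + 30 + 17 + 10 = 80
σ = (2, 1, 3, 0): 23 + 30 + (-4) + 3 = 52
σ = (2, 3, 0, 1): 23 + (-4) + 17 + 4 = 40
σ = (2, 3, 1, 0): 23 + (-4) + (-8) + 3 = 14
σ = (3, 0, 1, 2): 23 + 22 + (-8) + 5 = 42
σ = (3, 0, 2, 1): 23 + 22 + 28 + 4 = 77
σ = (3, 1, 0, 2): 23 + 30 + 17 + 5 = 75
σ = (3, 1, 2, 0): 23 + 30 + 28 + 3 = 84
σ = (3, 2, 0, 1): 23 + (-8) + 17 + 4 = 36
σ = (3, 2, 1, 0): 23 + (-8) + (-8) + 3 = 10
Optimal value attained by: σ = (1, 0, 2, 3).
Answer: det⊕(G) = 84; verdict: SINGULAR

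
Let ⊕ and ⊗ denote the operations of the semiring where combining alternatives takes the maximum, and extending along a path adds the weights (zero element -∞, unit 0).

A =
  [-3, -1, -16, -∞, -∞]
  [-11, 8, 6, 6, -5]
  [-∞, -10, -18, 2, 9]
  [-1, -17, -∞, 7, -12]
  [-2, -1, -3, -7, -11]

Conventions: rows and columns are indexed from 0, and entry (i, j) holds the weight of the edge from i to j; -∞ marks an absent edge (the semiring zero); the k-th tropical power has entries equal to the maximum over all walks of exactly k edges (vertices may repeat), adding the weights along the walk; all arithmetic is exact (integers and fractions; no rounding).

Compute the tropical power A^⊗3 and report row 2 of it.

A^⊗2:
  [-6, 7, 5, 5, -6]
  [5, 16, 14, 14, 15]
  [7, 8, 6, 9, -2]
  [6, -2, -11, 14, -5]
  [-5, 7, 5, 5, 6]
A^⊗3:
  [4, 15, 13, 13, 14]
  [13, 24, 22, 22, 23]
  [8, 16, 14, 16, 15]
  [13, 6, 4, 21, 2]
  [4, 15, 13, 13, 14]
Answer: row 2 of A^⊗3 = [8, 16, 14, 16, 15]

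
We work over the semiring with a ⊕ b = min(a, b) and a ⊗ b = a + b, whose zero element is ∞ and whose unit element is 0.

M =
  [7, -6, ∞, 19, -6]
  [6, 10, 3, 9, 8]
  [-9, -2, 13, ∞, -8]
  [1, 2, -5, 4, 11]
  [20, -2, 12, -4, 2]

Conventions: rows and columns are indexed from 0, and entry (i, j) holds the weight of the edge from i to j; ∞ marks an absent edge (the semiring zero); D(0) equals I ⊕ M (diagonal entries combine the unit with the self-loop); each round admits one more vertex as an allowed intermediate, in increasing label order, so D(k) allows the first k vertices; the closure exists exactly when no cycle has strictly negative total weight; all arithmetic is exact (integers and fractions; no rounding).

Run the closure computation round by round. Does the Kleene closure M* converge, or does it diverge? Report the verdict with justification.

D(0):
  [0, -6, ∞, 19, -6]
  [6, 0, 3, 9, 8]
  [-9, -2, 0, ∞, -8]
  [1, 2, -5, 0, 11]
  [20, -2, 12, -4, 0]
D(1):
  [0, -6, ∞, 19, -6]
  [6, 0, 3, 9, 0]
  [-9, -15, 0, 10, -15]
  [1, -5, -5, 0, -5]
  [20, -2, 12, -4, 0]
Detection: at round 2, diagonal entry (2, 2) turns strictly negative.
Key observation: the cycle 2->0->1->2 has total weight (-9) + (-6) + 3, which is strictly negative.
Answer: DIVERGES — negative cycle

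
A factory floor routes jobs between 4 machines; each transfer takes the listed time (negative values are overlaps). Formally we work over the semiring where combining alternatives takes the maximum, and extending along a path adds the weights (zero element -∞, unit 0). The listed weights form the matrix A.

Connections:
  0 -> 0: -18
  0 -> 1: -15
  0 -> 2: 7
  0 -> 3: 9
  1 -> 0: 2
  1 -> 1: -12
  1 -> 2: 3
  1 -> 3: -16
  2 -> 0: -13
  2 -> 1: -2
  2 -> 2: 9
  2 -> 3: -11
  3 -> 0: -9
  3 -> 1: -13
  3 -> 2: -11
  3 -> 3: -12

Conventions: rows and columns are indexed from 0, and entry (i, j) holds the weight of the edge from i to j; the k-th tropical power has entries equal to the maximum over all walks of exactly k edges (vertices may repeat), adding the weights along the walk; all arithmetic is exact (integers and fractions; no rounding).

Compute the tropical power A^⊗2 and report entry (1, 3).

A^⊗2:
  [0, 5, 16, -3]
  [-10, 1, 12, 11]
  [0, 7, 18, -2]
  [-11, -13, -2, 0]
Key observation: the optimum is the walk 1->0->3, with weight 2 + 9 = 11.
Optimal value attained by: walk 1->0->3.
Answer: (A^⊗2)[1][3] = 11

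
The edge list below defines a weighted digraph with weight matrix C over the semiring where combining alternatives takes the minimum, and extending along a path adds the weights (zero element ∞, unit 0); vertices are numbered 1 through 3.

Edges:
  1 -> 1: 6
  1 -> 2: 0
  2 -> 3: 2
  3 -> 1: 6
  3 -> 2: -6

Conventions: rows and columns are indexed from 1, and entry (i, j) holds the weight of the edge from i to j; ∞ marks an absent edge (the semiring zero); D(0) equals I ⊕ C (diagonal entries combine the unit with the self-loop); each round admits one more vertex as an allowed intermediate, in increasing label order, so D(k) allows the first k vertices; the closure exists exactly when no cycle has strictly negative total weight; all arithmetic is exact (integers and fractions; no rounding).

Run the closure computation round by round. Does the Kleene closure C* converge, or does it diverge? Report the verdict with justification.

D(0):
  [0, 0, ∞]
  [∞, 0, 2]
  [6, -6, 0]
D(1):
  [0, 0, ∞]
  [∞, 0, 2]
  [6, -6, 0]
Detection: at round 2, diagonal entry (3, 3) turns strictly negative.
Key observation: the cycle 3->2->3 has total weight (-6) + 2, which is strictly negative.
Answer: DIVERGES — negative cycle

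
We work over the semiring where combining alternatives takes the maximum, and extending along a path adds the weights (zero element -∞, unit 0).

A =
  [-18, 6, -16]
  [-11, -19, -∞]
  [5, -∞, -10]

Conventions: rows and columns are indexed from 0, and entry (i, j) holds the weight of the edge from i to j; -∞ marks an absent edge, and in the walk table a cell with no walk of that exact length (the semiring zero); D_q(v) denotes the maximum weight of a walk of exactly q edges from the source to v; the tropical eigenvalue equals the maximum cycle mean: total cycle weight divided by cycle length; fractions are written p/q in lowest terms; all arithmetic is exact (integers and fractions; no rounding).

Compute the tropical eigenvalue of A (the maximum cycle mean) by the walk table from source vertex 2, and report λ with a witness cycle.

q=0: [-∞, -∞, 0]
q=1: [5, -∞, -10]
q=2: [-5, 11, -11]
q=3: [0, 1, -21]
Optimal cycle mean attained by: cycle 0->1->0, total 6 + (-11), length 2.
Answer: λ = -5/2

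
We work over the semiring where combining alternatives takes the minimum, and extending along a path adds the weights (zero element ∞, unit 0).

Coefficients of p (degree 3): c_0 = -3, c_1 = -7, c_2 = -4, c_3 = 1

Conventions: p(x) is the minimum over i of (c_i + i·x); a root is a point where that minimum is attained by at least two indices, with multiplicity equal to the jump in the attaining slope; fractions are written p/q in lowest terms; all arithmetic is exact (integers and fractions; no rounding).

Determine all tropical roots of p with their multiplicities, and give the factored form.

hull edge (i=0, c=-3) to (i=1, c=-7): slope -4, span 1
hull edge (i=1, c=-7) to (i=2, c=-4): slope 3, span 1
hull edge (i=2, c=-4) to (i=3, c=1): slope 5, span 1
Factored form: p(x) = 1 ⊗ (x ⊕ (-5)) ⊗ (x ⊕ (-3)) ⊗ (x ⊕ 4)
Answer: roots = -5 (mult 1), -3 (mult 1), 4 (mult 1)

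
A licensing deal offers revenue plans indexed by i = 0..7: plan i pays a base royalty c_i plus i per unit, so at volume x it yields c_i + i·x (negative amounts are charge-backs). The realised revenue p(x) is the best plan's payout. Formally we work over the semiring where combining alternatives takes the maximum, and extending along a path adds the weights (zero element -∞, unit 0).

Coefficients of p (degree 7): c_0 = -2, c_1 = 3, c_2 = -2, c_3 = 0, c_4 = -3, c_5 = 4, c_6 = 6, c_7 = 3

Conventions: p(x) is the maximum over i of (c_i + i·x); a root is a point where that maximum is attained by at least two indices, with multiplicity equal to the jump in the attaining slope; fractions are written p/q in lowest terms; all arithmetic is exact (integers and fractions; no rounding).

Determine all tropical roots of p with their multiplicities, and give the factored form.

hull edge (i=0, c=-2) to (i=1, c=3): slope 5, span 1
hull edge (i=1, c=3) to (i=6, c=6): slope 3/5, span 5
hull edge (i=6, c=6) to (i=7, c=3): slope -3, span 1
Factored form: p(x) = 3 ⊗ (x ⊕ (-5)) ⊗ (x ⊕ (-3/5)) ⊗ (x ⊕ (-3/5)) ⊗ (x ⊕ (-3/5)) ⊗ (x ⊕ (-3/5)) ⊗ (x ⊕ (-3/5)) ⊗ (x ⊕ 3)
Answer: roots = -5 (mult 1), -3/5 (mult 5), 3 (mult 1)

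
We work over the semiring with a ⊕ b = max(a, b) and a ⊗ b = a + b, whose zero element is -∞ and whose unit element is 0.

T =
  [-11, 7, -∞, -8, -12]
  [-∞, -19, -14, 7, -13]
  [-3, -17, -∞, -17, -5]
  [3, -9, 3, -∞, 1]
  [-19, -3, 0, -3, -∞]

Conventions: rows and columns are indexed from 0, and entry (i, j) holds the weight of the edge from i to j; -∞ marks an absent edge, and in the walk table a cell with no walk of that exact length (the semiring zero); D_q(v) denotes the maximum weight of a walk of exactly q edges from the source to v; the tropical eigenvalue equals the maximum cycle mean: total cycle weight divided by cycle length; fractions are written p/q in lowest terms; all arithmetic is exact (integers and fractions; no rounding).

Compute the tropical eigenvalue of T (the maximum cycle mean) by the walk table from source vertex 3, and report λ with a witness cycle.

q=0: [-∞, -∞, -∞, 0, -∞]
q=1: [3, -9, 3, -∞, 1]
q=2: [0, 10, 1, -2, -2]
q=3: [1, 7, 1, 17, -1]
q=4: [20, 8, 20, 14, 18]
q=5: [17, 27, 18, 15, 15]
Optimal cycle mean attained by: cycle 0->1->3->0, total 7 + 7 + 3, length 3.
Answer: λ = 17/3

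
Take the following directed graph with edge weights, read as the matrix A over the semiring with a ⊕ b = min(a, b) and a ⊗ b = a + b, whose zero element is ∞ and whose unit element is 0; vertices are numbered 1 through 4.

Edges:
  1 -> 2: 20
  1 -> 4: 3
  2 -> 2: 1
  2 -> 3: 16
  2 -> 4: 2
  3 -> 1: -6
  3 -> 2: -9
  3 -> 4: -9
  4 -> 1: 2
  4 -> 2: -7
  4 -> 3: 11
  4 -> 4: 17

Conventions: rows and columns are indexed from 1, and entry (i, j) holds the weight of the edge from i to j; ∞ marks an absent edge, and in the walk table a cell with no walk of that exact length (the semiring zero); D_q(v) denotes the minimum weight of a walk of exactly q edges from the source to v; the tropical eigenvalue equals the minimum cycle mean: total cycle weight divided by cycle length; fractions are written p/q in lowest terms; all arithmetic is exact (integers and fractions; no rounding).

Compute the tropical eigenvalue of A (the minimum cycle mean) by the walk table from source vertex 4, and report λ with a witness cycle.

q=0: [∞, ∞, ∞, 0]
q=1: [2, -7, 11, 17]
q=2: [5, -6, 9, -5]
q=3: [-3, -12, 6, -4]
q=4: [-2, -11, 4, -10]
Optimal cycle mean attained by: cycle 2->4->2, total 2 + (-7), length 2.
Answer: λ = -5/2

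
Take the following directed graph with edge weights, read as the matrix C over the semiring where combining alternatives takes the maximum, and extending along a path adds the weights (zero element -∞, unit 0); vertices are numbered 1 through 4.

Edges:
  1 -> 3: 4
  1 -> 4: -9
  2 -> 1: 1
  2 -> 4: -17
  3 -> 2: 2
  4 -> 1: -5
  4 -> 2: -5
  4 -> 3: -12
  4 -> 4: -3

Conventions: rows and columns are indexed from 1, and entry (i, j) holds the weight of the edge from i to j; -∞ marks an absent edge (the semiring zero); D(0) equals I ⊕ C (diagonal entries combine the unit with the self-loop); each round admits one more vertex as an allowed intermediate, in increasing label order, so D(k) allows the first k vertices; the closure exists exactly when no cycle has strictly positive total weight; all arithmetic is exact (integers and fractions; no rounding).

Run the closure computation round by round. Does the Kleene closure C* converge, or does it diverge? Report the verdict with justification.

D(0):
  [0, -∞, 4, -9]
  [1, 0, -∞, -17]
  [-∞, 2, 0, -∞]
  [-5, -5, -12, 0]
D(1):
  [0, -∞, 4, -9]
  [1, 0, 5, -8]
  [-∞, 2, 0, -∞]
  [-5, -5, -1, 0]
Detection: at round 2, diagonal entry (3, 3) turns strictly positive.
Key observation: the cycle 3->2->1->3 has total weight 2 + 1 + 4, which is strictly positive.
Answer: DIVERGES — positive cycle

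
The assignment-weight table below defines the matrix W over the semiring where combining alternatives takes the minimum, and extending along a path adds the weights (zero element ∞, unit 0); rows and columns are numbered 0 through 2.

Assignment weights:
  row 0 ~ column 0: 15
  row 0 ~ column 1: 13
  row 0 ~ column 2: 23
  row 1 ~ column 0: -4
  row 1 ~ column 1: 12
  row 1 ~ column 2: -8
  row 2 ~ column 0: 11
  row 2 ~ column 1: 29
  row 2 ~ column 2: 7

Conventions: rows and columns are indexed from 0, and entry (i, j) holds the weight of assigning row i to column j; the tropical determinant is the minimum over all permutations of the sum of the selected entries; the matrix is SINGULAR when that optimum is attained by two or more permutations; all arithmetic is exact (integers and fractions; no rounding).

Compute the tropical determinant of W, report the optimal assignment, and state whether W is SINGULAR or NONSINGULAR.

σ = (0, 1, 2): 15 + 12 + 7 = 34
σ = (0, 2, 1): 15 + (-8) + 29 = 36
σ = (1, 0, 2): 13 + (-4) + 7 = 16
σ = (1, 2, 0): 13 + (-8) + 11 = 16
σ = (2, 0, 1): 23 + (-4) + 29 = 48
σ = (2, 1, 0): 23 + 12 + 11 = 46
Optimal value attained by: σ = (1, 0, 2).
Answer: det⊕(W) = 16; verdict: SINGULAR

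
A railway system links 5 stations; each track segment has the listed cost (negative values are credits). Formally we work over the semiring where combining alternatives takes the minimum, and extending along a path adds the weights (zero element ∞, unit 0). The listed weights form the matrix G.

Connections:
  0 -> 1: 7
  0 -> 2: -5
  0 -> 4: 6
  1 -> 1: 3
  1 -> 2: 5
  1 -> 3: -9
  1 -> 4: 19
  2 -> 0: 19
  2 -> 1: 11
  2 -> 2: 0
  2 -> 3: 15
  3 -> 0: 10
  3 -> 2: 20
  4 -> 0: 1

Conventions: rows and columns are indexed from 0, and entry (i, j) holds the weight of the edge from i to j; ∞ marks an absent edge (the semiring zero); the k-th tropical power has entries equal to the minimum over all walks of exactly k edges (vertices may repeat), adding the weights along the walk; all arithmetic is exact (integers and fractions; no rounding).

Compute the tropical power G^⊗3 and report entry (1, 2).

G^⊗2:
  [7, 6, -5, -2, 26]
  [1, 6, 5, -6, 22]
  [19, 11, 0, 2, 25]
  [39, 17, 5, 35, 16]
  [∞, 8, -4, ∞, 7]
G^⊗3:
  [8, 6, -5, -3, 13]
  [4, 8, -4, -3, 7]
  [12, 11, 0, 2, 25]
  [17, 16, 5, 8, 36]
  [8, 7, -4, -1, 27]
Key observation: the optimum is the walk 1->3->0->2, with weight (-9) + 10 + (-5) = -4.
Optimal value attained by: walk 1->3->0->2.
Answer: (G^⊗3)[1][2] = -4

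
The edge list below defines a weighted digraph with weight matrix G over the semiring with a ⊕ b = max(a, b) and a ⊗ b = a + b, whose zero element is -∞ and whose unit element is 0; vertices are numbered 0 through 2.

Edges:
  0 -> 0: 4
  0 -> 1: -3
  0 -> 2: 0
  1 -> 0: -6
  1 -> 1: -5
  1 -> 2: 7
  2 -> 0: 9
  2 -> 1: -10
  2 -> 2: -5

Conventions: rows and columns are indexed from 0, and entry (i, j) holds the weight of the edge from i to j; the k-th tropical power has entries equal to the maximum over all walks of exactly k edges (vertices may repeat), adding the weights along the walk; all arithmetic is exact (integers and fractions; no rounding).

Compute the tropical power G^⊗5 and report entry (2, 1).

G^⊗2:
  [9, 1, 4]
  [16, -3, 2]
  [13, 6, 9]
G^⊗3:
  [13, 6, 9]
  [20, 13, 16]
  [18, 10, 13]
G^⊗4:
  [18, 10, 13]
  [25, 17, 20]
  [22, 15, 18]
G^⊗5:
  [22, 15, 18]
  [29, 22, 25]
  [27, 19, 22]
Key observation: the optimum is the walk 2->0->0->2->0->1, with weight 9 + 4 + 0 + 9 + (-3) = 19.
Optimal value attained by: walk 2->0->0->2->0->1.
Answer: (G^⊗5)[2][1] = 19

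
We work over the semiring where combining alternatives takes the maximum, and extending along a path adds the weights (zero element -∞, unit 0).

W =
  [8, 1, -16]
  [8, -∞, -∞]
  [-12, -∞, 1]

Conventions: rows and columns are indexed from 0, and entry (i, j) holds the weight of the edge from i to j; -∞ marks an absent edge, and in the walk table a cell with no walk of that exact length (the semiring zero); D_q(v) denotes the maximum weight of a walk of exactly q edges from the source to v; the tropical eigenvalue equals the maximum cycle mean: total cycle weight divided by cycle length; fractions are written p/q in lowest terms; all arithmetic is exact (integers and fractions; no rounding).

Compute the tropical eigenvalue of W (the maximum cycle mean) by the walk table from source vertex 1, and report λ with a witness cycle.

q=0: [-∞, 0, -∞]
q=1: [8, -∞, -∞]
q=2: [16, 9, -8]
q=3: [24, 17, 0]
Optimal cycle mean attained by: cycle 0->0, total 8, length 1.
Answer: λ = 8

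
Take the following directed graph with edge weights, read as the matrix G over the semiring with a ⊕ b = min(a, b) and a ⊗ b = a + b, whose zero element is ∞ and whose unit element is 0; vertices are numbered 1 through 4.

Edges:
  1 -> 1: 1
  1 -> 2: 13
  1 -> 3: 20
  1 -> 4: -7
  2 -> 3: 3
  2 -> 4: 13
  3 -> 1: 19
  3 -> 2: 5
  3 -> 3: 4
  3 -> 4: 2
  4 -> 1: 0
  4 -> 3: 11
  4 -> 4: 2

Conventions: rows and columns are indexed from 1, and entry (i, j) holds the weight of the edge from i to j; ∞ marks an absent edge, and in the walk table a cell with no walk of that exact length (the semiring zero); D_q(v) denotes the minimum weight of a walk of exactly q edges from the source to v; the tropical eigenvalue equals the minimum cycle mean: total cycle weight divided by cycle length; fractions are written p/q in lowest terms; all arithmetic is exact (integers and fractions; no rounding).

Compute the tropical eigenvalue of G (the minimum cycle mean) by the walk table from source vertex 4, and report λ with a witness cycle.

q=0: [∞, ∞, ∞, 0]
q=1: [0, ∞, 11, 2]
q=2: [1, 13, 13, -7]
q=3: [-7, 14, 4, -6]
q=4: [-6, 6, 5, -14]
Optimal cycle mean attained by: cycle 1->4->1, total (-7) + 0, length 2.
Answer: λ = -7/2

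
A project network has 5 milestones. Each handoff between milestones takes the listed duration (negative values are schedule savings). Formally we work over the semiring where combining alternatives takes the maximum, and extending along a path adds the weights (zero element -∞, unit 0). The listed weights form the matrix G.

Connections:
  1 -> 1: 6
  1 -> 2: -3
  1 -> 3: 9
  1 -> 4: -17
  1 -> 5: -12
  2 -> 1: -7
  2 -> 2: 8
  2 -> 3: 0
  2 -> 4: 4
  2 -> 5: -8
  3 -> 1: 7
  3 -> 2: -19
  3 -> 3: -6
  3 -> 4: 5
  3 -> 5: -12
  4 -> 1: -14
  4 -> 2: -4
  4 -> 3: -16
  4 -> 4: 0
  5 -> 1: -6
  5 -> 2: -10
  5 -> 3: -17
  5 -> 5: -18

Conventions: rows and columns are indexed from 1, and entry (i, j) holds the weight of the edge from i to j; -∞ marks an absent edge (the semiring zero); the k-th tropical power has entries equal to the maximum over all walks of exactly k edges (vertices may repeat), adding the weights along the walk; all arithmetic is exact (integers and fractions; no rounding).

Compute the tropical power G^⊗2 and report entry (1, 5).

G^⊗2:
  [16, 5, 15, 14, -3]
  [7, 16, 8, 12, 0]
  [13, 4, 16, 5, -5]
  [-8, 4, -4, 0, -12]
  [0, -2, 3, -6, -18]
Key observation: the optimum is the walk 1->3->5, with weight 9 + (-12) = -3.
Optimal value attained by: walk 1->3->5.
Answer: (G^⊗2)[1][5] = -3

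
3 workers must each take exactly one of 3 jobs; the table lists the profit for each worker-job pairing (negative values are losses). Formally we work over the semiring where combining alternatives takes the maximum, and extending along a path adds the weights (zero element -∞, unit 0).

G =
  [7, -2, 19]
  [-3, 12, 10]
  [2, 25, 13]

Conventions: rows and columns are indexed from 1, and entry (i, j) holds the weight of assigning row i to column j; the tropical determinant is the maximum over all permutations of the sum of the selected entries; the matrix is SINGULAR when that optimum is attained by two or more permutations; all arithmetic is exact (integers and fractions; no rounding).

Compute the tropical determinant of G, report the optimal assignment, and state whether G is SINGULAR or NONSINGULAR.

σ = (1, 2, 3): 7 + 12 + 13 = 32
σ = (1, 3, 2): 7 + 10 + 25 = 42
σ = (2, 1, 3): (-2) + (-3) + 13 = 8
σ = (2, 3, 1): (-2) + 10 + 2 = 10
σ = (3, 1, 2): 19 + (-3) + 25 = 41
σ = (3, 2, 1): 19 + 12 + 2 = 33
Optimal value attained by: σ = (1, 3, 2).
Answer: det⊕(G) = 42; verdict: NONSINGULAR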